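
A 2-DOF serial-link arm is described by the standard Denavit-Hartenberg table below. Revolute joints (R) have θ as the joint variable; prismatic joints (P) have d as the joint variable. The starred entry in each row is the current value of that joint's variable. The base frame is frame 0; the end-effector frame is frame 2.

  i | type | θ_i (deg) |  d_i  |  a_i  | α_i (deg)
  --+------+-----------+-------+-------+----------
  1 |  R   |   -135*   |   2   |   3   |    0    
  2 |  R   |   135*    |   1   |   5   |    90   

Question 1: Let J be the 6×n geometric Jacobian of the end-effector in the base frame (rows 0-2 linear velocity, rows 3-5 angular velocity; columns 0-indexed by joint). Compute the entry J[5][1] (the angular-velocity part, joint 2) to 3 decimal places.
axis z_1 = (0.0000,0.0000,1.0000); lever o_n−o_1 = (5.0000,0.0000,1.0000)
cross product → J_v[:, 1] = (0.0000,5.0000,0.0000)
J_ω[:, 1] = z_1
entry J[5][1] = 1.0000

1.000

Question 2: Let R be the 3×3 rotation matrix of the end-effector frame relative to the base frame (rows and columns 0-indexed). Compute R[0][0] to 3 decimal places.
End-effector x-axis (col 0 of R) = (1.0000,0.0000,0.0000)
R[0][0] = 1.0000

1.000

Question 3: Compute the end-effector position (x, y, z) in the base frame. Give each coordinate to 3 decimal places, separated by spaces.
2.879 -2.121 3.000

after link 1: o_1 = (-2.1213, -2.1213, 2.0000)
after link 2: o_2 = (2.8787, -2.1213, 3.0000)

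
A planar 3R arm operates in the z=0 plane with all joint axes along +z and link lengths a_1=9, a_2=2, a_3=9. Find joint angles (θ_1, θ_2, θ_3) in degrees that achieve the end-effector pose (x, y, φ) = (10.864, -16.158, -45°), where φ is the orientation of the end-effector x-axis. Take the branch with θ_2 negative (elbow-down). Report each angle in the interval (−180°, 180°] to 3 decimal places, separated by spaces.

-59.998 -30.011 45.008

wrist centre = target − a_3·(cos φ, sin φ) = (4.5000, -9.7940)
cos θ_2 = (116.1736−9²−2²)/(2·9·2) = 0.8659; θ_2 = -30.0107° (elbow-down)
β = atan2(-9.7940,4.5000) = -65.3228°; ψ = atan2(-1.0003,10.7319) = -5.3252°
θ_1 = β − ψ = -59.9976°
θ_3 = φ − θ_1 − θ_2 = 45.0083° (wrapped to (-180°,180°])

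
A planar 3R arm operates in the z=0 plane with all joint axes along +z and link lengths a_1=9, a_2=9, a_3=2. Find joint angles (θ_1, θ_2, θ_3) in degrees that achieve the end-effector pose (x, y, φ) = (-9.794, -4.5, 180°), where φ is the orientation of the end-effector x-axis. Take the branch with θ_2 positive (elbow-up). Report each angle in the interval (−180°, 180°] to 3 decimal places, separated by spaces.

150.000 120.001 -90.001

wrist centre = target − a_3·(cos φ, sin φ) = (-7.7940, -4.5000)
cos θ_2 = (80.9964−9²−9²)/(2·9·9) = -0.5000; θ_2 = 120.0015° (elbow-up)
β = atan2(-4.5000,-7.7940) = -149.9993°; ψ = atan2(7.7941,4.4998) = 60.0007°
θ_1 = β − ψ = -210.0000°
θ_3 = φ − θ_1 − θ_2 = -90.0015° (wrapped to (-180°,180°])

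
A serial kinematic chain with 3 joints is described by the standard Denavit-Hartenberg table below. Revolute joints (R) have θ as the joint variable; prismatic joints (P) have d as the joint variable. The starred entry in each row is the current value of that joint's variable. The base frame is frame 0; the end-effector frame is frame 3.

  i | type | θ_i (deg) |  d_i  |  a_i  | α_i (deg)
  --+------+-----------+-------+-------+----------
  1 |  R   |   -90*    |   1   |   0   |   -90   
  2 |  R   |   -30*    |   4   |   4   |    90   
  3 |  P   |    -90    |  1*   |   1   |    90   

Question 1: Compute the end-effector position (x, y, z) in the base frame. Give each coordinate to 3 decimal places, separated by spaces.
3.000 -2.964 3.866

after link 1: o_1 = (0.0000, 0.0000, 1.0000)
after link 2: o_2 = (4.0000, -3.4641, 3.0000)
after link 3: o_3 = (3.0000, -2.9641, 3.8660)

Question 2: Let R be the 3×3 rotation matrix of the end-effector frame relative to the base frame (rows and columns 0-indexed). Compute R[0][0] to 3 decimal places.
-1.000

End-effector x-axis (col 0 of R) = (-1.0000,-0.0000,0.0000)
R[0][0] = -1.0000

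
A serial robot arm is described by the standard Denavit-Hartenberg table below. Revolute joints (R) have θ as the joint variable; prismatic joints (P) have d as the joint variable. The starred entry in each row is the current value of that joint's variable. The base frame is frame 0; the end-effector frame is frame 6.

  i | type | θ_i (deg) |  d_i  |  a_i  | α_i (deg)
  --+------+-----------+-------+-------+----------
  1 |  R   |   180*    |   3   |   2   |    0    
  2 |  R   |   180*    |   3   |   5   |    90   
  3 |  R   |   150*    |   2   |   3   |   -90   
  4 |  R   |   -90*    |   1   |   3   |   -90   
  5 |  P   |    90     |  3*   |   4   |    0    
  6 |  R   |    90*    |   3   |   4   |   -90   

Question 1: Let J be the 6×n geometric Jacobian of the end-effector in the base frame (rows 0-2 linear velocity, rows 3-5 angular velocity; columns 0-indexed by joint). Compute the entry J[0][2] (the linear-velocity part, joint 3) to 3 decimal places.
-7.098

axis z_2 = (-0.0000,-1.0000,0.0000); lever o_n−o_2 = (-6.2942,-1.0000,7.0981)
cross product → J_v[:, 2] = (-7.0981,0.0000,-6.2942)
J_ω[:, 2] = z_2
entry J[0][2] = -7.0981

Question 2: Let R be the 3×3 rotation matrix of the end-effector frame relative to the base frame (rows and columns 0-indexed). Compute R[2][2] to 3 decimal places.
End-effector z-axis (col 2 of R) = (-0.5000,0.0000,-0.8660)
R[2][2] = -0.8660

-0.866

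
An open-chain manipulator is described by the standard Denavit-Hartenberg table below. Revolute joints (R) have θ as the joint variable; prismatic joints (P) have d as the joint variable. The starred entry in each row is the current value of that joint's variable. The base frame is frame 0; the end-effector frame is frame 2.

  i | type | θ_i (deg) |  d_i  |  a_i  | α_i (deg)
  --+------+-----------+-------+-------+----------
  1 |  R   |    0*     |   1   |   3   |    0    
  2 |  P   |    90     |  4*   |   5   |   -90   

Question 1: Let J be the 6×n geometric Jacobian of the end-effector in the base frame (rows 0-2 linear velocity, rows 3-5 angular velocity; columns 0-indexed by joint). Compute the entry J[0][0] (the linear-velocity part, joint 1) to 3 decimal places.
axis z_0 = ẑ; lever o_n−o_0 = (3.0000,5.0000,5.0000)
cross product → J_v[:, 0] = (-5.0000,3.0000,0.0000)
J_ω[:, 0] = z_0
entry J[0][0] = -5.0000

-5.000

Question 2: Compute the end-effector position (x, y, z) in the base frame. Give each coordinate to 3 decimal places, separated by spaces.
3.000 5.000 5.000

after link 1: o_1 = (3.0000, 0.0000, 1.0000)
after link 2: o_2 = (3.0000, 5.0000, 5.0000)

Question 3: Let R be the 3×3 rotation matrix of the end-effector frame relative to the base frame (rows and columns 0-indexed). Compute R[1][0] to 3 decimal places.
1.000

End-effector x-axis (col 0 of R) = (0.0000,1.0000,0.0000)
R[1][0] = 1.0000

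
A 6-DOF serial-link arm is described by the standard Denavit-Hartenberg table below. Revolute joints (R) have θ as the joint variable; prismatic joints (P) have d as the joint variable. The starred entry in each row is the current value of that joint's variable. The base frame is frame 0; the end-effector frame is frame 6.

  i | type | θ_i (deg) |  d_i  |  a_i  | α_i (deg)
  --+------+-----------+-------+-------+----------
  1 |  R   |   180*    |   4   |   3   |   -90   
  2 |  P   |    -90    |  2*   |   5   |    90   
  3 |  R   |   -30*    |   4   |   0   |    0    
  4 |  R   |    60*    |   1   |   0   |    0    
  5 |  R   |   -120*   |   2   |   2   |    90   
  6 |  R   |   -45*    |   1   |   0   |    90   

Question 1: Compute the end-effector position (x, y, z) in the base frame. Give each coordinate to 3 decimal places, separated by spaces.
4.000 -0.000 8.000

after link 1: o_1 = (-3.0000, 0.0000, 4.0000)
after link 2: o_2 = (-3.0000, -2.0000, 9.0000)
after link 3: o_3 = (1.0000, -2.0000, 9.0000)
after link 4: o_4 = (2.0000, -2.0000, 9.0000)
after link 5: o_5 = (4.0000, -0.0000, 9.0000)
after link 6: o_6 = (4.0000, -0.0000, 8.0000)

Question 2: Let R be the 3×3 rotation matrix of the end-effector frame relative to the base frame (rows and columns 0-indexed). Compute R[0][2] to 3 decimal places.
End-effector z-axis (col 2 of R) = (-0.7071,-0.7071,-0.0000)
R[0][2] = -0.7071

-0.707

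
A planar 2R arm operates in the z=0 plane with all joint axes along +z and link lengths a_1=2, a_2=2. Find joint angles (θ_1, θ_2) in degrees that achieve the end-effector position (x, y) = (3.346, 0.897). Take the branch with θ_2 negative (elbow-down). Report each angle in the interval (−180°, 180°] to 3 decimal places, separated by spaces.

45.006 -59.997

cos θ_2 = (12.0003−2²−2²)/(2·2·2) = 0.5000; θ_2 = -59.9973° (elbow-down)
β = atan2(0.8970,3.3460) = 15.0071°; ψ = atan2(-1.7320,3.0001) = -29.9987°
θ_1 = β − ψ = 45.0057°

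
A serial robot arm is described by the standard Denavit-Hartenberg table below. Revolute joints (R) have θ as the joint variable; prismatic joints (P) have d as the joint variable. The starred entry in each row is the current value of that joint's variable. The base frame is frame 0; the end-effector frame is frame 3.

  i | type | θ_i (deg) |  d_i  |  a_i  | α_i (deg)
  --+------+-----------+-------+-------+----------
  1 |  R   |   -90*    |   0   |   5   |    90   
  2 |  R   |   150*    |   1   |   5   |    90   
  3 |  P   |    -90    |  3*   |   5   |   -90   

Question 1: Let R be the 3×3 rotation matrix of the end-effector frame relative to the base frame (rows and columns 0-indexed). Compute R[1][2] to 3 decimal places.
End-effector z-axis (col 2 of R) = (-0.0000,0.8660,0.5000)
R[1][2] = 0.8660

0.866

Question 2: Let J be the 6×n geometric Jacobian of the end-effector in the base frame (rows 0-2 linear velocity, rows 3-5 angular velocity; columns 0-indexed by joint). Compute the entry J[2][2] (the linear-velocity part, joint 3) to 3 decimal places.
prismatic axis z_2 = (0.0000,-0.5000,0.8660)
J_v[:, 2] = z_2; J_ω[:, 2] = (0,0,0)
entry J[2][2] = 0.8660

0.866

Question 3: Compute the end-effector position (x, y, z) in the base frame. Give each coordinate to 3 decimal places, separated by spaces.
after link 1: o_1 = (0.0000, -5.0000, 0.0000)
after link 2: o_2 = (-1.0000, -0.6699, 2.5000)
after link 3: o_3 = (4.0000, -2.1699, 5.0981)

4.000 -2.170 5.098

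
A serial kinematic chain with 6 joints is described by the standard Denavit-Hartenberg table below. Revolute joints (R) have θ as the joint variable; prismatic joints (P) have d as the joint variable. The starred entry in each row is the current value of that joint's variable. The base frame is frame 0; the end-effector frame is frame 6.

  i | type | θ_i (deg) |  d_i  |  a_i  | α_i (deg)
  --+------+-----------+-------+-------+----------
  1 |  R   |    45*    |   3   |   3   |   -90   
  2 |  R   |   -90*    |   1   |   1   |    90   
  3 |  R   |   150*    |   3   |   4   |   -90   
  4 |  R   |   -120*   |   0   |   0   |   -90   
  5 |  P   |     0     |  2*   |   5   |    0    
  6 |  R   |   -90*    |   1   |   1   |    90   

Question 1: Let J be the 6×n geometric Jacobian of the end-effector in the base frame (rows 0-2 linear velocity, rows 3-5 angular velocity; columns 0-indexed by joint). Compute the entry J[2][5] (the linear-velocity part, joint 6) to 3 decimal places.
0.433

axis z_5 = (-0.6597,-0.0474,-0.7500); lever o_n−o_5 = (-0.0474,-0.6597,-1.2500)
cross product → J_v[:, 5] = (-0.4356,-0.7891,0.4330)
J_ω[:, 5] = z_5
entry J[2][5] = 0.4330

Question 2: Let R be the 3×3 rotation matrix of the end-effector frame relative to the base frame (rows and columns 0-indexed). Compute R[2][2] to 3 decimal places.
End-effector z-axis (col 2 of R) = (0.4356,0.7891,-0.4330)
R[2][2] = -0.4330

-0.433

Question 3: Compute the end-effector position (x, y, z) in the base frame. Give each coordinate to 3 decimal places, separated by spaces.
-5.666 -2.579 -0.049

after link 1: o_1 = (2.1213, 2.1213, 3.0000)
after link 2: o_2 = (1.4142, 2.8284, 4.0000)
after link 3: o_3 = (-2.1213, 2.1213, 0.5359)
after link 4: o_4 = (-2.1213, 2.1213, 0.5359)
after link 5: o_5 = (-5.6188, -1.9192, 1.2010)
after link 6: o_6 = (-5.6661, -2.5789, -0.0490)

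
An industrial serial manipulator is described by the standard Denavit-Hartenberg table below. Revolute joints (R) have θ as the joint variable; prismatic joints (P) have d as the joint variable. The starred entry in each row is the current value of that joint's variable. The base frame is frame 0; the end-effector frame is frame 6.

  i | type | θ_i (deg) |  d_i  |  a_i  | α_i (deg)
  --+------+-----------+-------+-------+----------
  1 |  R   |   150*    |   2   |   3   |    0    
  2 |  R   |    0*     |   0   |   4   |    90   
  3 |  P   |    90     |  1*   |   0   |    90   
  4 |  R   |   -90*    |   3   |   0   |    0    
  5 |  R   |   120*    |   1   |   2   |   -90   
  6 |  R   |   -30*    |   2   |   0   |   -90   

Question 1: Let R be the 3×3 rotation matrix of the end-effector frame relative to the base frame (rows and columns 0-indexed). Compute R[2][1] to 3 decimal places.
End-effector y-axis (col 1 of R) = (-0.4330,-0.7500,0.5000)
R[2][1] = 0.5000

0.500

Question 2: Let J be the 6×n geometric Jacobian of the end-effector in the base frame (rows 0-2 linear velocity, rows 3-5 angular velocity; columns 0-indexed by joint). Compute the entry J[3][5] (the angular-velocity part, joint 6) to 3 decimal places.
0.433

axis z_5 = (0.4330,0.7500,-0.5000); lever o_n−o_5 = (0.8660,1.5000,-1.0000)
cross product → J_v[:, 5] = (-0.0000,0.0000,0.0000)
J_ω[:, 5] = z_5
entry J[3][5] = 0.4330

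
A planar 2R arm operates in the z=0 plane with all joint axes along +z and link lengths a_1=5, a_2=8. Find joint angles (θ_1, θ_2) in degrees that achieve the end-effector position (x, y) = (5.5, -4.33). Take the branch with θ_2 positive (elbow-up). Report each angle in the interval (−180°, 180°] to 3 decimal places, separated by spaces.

cos θ_2 = (48.9989−5²−8²)/(2·5·8) = -0.5000; θ_2 = 120.0009° (elbow-up)
β = atan2(-4.3300,5.5000) = -38.2124°; ψ = atan2(6.9281,0.9999) = 81.7876°
θ_1 = β − ψ = -120.0000°

-120.000 120.001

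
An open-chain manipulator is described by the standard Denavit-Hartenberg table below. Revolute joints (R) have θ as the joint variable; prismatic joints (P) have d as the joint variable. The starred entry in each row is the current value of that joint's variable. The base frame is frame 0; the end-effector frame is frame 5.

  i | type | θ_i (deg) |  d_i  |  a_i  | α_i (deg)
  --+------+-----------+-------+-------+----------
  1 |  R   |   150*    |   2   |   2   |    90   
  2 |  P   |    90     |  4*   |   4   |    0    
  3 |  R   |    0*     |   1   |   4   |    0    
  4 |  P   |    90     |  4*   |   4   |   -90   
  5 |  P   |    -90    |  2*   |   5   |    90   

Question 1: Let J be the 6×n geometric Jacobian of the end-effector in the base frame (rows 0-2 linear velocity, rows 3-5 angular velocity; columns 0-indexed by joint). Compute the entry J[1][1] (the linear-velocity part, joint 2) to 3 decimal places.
prismatic axis z_1 = (0.5000,0.8660,0.0000)
J_v[:, 1] = z_1; J_ω[:, 1] = (0,0,0)
entry J[1][1] = 0.8660

0.866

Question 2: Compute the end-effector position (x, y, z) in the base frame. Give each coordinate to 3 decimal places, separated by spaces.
after link 1: o_1 = (-1.7321, 1.0000, 2.0000)
after link 2: o_2 = (0.2679, 4.4641, 6.0000)
after link 3: o_3 = (0.7679, 5.3301, 10.0000)
after link 4: o_4 = (6.2321, 6.7942, 10.0000)
after link 5: o_5 = (8.7321, 11.1244, 8.0000)

8.732 11.124 8.000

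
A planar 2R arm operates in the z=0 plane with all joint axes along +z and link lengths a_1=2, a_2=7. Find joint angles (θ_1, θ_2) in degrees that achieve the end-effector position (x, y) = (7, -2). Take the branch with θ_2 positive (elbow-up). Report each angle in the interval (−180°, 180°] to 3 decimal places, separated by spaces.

cos θ_2 = (53.0000−2²−7²)/(2·2·7) = 0.0000; θ_2 = 90.0000° (elbow-up)
β = atan2(-2.0000,7.0000) = -15.9454°; ψ = atan2(7.0000,2.0000) = 74.0546°
θ_1 = β − ψ = -90.0000°

-90.000 90.000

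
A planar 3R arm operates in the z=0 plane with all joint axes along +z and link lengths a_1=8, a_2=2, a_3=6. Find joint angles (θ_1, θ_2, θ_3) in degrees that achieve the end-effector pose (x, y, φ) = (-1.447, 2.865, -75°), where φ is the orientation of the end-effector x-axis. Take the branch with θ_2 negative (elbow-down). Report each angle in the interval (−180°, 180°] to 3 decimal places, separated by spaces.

119.997 -59.990 -135.007

wrist centre = target − a_3·(cos φ, sin φ) = (-2.9999, 8.6606)
cos θ_2 = (84.0047−8²−2²)/(2·8·2) = 0.5001; θ_2 = -59.9903° (elbow-down)
β = atan2(8.6606,-2.9999) = 109.1055°; ψ = atan2(-1.7319,9.0003) = -10.8920°
θ_1 = β − ψ = 119.9975°
θ_3 = φ − θ_1 − θ_2 = -135.0072° (wrapped to (-180°,180°])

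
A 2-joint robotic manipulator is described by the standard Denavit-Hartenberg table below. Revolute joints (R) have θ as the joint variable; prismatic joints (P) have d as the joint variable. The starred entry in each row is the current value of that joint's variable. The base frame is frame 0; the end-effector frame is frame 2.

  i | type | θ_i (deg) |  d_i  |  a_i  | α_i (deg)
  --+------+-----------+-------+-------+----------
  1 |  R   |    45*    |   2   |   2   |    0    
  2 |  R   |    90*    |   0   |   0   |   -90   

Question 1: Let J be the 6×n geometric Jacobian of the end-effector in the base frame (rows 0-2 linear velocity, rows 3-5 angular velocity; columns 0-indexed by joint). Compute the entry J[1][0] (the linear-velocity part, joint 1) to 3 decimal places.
axis z_0 = ẑ; lever o_n−o_0 = (1.4142,1.4142,2.0000)
cross product → J_v[:, 0] = (-1.4142,1.4142,0.0000)
J_ω[:, 0] = z_0
entry J[1][0] = 1.4142

1.414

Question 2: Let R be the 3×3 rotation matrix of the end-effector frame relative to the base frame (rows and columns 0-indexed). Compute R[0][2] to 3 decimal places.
End-effector z-axis (col 2 of R) = (-0.7071,-0.7071,0.0000)
R[0][2] = -0.7071

-0.707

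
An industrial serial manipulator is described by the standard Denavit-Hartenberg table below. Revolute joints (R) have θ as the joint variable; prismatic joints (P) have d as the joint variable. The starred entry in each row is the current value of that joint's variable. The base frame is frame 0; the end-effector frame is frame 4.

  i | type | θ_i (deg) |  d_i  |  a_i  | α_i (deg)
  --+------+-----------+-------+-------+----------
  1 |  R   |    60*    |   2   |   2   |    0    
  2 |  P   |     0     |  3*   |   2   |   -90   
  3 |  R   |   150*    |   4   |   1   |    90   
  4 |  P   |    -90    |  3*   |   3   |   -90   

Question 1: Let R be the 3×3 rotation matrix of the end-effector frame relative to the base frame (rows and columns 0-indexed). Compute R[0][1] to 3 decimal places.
End-effector y-axis (col 1 of R) = (-0.2500,-0.4330,0.8660)
R[0][1] = -0.2500

-0.250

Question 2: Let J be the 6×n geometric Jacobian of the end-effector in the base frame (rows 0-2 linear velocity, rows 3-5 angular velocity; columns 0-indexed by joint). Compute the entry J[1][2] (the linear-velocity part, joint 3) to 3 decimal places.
-2.683

axis z_2 = (-0.8660,0.5000,0.0000); lever o_n−o_2 = (-0.5490,1.0490,-3.0981)
cross product → J_v[:, 2] = (-1.5490,-2.6830,-0.6340)
J_ω[:, 2] = z_2
entry J[1][2] = -2.6830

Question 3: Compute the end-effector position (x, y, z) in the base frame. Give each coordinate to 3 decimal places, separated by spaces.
after link 1: o_1 = (1.0000, 1.7321, 2.0000)
after link 2: o_2 = (2.0000, 3.4641, 5.0000)
after link 3: o_3 = (-1.8971, 4.7141, 4.5000)
after link 4: o_4 = (1.4510, 4.5131, 1.9019)

1.451 4.513 1.902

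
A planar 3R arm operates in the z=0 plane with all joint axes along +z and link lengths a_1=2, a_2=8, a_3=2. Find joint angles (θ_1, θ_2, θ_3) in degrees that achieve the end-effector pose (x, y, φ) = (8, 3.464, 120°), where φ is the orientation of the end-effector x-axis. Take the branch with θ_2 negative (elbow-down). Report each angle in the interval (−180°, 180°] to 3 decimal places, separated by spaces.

60.000 -60.001 120.001

wrist centre = target − a_3·(cos φ, sin φ) = (9.0000, 1.7319)
cos θ_2 = (83.9996−2²−8²)/(2·2·8) = 0.5000; θ_2 = -60.0007° (elbow-down)
β = atan2(1.7319,9.0000) = 10.8928°; ψ = atan2(-6.9283,5.9999) = -49.1072°
θ_1 = β − ψ = 60.0000°
θ_3 = φ − θ_1 − θ_2 = 120.0007° (wrapped to (-180°,180°])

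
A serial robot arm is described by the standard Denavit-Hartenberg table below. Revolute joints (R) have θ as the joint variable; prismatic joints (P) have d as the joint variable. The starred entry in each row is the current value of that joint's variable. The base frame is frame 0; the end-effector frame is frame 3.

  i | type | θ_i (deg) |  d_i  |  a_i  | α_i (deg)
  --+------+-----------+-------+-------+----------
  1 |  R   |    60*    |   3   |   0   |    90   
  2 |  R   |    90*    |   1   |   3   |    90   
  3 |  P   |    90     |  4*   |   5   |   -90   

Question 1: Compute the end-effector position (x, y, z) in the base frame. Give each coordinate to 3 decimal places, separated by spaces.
after link 1: o_1 = (0.0000, 0.0000, 3.0000)
after link 2: o_2 = (0.8660, -0.5000, 6.0000)
after link 3: o_3 = (7.1962, 0.4641, 6.0000)

7.196 0.464 6.000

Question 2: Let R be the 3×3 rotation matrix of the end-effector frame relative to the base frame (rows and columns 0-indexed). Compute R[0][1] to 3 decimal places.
End-effector y-axis (col 1 of R) = (-0.5000,-0.8660,0.0000)
R[0][1] = -0.5000

-0.500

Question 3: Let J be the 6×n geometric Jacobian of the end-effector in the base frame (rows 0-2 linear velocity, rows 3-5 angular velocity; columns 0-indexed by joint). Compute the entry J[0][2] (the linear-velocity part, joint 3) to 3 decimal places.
0.500

prismatic axis z_2 = (0.5000,0.8660,-0.0000)
J_v[:, 2] = z_2; J_ω[:, 2] = (0,0,0)
entry J[0][2] = 0.5000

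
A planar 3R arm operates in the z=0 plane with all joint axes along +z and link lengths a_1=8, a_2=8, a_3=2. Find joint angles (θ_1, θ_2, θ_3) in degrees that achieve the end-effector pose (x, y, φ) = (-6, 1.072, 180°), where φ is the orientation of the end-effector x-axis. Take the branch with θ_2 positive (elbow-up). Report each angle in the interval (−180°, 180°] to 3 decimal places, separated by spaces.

wrist centre = target − a_3·(cos φ, sin φ) = (-4.0000, 1.0720)
cos θ_2 = (17.1492−8²−8²)/(2·8·8) = -0.8660; θ_2 = 149.9996° (elbow-up)
β = atan2(1.0720,-4.0000) = 164.9973°; ψ = atan2(4.0000,1.0718) = 74.9998°
θ_1 = β − ψ = 89.9975°
θ_3 = φ − θ_1 − θ_2 = -59.9971° (wrapped to (-180°,180°])

89.997 150.000 -59.997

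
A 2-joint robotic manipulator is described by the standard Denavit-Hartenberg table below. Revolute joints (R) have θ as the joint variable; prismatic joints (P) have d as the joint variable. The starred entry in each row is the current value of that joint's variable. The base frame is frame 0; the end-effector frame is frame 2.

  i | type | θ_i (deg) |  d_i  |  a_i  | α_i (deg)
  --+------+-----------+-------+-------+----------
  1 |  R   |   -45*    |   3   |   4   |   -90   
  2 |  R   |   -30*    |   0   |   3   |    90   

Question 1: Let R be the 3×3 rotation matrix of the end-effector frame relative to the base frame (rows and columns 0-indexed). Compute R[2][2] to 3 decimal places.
0.866

End-effector z-axis (col 2 of R) = (-0.3536,0.3536,0.8660)
R[2][2] = 0.8660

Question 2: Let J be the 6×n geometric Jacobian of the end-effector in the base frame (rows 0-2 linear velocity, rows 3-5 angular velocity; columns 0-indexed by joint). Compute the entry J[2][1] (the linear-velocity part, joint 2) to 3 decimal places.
-2.598

axis z_1 = (0.7071,0.7071,0.0000); lever o_n−o_1 = (1.8371,-1.8371,1.5000)
cross product → J_v[:, 1] = (1.0607,-1.0607,-2.5981)
J_ω[:, 1] = z_1
entry J[2][1] = -2.5981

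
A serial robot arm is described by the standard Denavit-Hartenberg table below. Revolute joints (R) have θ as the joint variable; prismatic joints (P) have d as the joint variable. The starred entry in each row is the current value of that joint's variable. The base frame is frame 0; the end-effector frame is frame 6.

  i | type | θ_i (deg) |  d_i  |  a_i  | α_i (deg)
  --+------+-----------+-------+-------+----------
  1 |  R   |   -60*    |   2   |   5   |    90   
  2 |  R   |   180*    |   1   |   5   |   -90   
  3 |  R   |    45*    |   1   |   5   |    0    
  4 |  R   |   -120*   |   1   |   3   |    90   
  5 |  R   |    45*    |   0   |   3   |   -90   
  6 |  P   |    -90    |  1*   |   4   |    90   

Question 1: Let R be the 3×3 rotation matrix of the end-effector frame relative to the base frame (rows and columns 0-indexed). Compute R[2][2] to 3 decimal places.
0.707

End-effector z-axis (col 2 of R) = (0.6830,0.1830,0.7071)
R[2][2] = 0.7071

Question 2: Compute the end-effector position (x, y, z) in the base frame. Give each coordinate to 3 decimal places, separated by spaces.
after link 1: o_1 = (2.5000, -4.3301, 2.0000)
after link 2: o_2 = (-0.8660, -0.5000, 2.0000)
after link 3: o_3 = (0.4281, 4.3296, 1.0000)
after link 4: o_4 = (-2.4697, 3.5532, 0.0000)
after link 5: o_5 = (-4.5187, 3.0041, -2.1213)
after link 6: o_6 = (-2.8005, -0.6766, -2.8284)

-2.800 -0.677 -2.828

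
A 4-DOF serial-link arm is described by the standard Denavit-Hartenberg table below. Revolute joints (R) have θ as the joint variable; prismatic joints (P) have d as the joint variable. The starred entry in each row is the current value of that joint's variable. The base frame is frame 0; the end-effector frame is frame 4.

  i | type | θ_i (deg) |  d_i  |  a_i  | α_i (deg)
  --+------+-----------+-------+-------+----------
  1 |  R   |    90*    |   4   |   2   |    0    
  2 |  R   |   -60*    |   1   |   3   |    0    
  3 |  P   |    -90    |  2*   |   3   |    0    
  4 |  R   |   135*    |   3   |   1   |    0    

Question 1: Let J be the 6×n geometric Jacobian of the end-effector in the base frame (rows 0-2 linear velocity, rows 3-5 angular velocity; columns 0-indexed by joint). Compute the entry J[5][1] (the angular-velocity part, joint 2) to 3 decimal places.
axis z_1 = (0.0000,0.0000,1.0000); lever o_n−o_1 = (4.3569,-0.1322,6.0000)
cross product → J_v[:, 1] = (0.1322,4.3569,-0.0000)
J_ω[:, 1] = z_1
entry J[5][1] = 1.0000

1.000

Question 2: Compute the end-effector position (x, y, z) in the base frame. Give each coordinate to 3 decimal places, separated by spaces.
after link 1: o_1 = (0.0000, 2.0000, 4.0000)
after link 2: o_2 = (2.5981, 3.5000, 5.0000)
after link 3: o_3 = (4.0981, 0.9019, 7.0000)
after link 4: o_4 = (4.3569, 1.8678, 10.0000)

4.357 1.868 10.000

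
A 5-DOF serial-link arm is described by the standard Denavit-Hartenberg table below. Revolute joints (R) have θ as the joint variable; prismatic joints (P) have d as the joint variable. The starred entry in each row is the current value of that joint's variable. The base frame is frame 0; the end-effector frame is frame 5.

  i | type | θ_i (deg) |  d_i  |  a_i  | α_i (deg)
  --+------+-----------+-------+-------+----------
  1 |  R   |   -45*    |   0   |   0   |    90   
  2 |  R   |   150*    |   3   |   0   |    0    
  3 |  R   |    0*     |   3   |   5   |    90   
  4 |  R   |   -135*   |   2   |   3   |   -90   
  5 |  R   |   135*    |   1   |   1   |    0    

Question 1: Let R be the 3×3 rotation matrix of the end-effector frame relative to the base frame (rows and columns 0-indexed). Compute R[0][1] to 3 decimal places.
-0.410

End-effector y-axis (col 1 of R) = (-0.4097,-0.2974,0.8624)
R[0][1] = -0.4097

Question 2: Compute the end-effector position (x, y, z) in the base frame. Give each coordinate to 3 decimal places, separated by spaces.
-4.641 -0.551 3.163

after link 1: o_1 = (0.0000, 0.0000, 0.0000)
after link 2: o_2 = (-2.1213, -2.1213, 0.0000)
after link 3: o_3 = (-7.3045, -1.1808, 2.5000)
after link 4: o_4 = (-3.7984, -1.6869, 3.1714)
after link 5: o_5 = (-4.6411, -0.5513, 3.1626)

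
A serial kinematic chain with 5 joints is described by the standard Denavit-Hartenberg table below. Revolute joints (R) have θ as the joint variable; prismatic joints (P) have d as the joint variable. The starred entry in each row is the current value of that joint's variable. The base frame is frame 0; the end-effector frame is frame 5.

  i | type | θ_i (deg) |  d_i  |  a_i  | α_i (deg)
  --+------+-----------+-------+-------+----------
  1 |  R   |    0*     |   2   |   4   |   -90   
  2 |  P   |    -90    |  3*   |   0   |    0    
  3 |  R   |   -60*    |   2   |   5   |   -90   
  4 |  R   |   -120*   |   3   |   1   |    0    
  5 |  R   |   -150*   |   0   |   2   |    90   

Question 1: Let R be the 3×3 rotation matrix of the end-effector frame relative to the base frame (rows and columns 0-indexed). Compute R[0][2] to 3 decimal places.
-0.866

End-effector z-axis (col 2 of R) = (-0.8660,-0.0000,0.5000)
R[0][2] = -0.8660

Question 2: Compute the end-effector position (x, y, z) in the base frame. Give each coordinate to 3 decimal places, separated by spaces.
after link 1: o_1 = (4.0000, 0.0000, 2.0000)
after link 2: o_2 = (4.0000, 3.0000, 2.0000)
after link 3: o_3 = (-0.3301, 5.0000, 4.5000)
after link 4: o_4 = (1.6029, 5.8660, 6.8481)
after link 5: o_5 = (1.6029, 3.8660, 6.8481)

1.603 3.866 6.848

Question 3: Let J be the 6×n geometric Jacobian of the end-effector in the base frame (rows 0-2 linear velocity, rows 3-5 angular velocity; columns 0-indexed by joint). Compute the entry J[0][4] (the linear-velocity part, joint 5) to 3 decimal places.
1.732

axis z_4 = (0.5000,0.0000,0.8660); lever o_n−o_4 = (0.0000,-2.0000,0.0000)
cross product → J_v[:, 4] = (1.7321,0.0000,-1.0000)
J_ω[:, 4] = z_4
entry J[0][4] = 1.7321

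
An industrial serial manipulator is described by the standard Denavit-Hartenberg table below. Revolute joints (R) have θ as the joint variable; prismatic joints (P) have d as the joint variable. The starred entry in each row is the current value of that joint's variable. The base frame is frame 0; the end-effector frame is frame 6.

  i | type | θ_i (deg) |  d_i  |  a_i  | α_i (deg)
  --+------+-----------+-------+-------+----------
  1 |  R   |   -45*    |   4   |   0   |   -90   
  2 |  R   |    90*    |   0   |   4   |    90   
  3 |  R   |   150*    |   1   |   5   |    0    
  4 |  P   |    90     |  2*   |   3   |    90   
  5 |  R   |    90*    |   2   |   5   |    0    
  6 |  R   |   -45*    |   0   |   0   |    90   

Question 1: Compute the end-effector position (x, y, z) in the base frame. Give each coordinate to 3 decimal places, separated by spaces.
6.295 -5.019 7.562

after link 1: o_1 = (0.0000, 0.0000, 4.0000)
after link 2: o_2 = (0.0000, 0.0000, 0.0000)
after link 3: o_3 = (2.4749, 1.0607, 4.3301)
after link 4: o_4 = (2.0520, -2.1907, 5.8301)
after link 5: o_5 = (6.2946, -5.0191, 7.5622)
after link 6: o_6 = (6.2946, -5.0191, 7.5622)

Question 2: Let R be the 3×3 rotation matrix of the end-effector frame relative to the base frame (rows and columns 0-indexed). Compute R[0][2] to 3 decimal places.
End-effector z-axis (col 2 of R) = (-0.9330,0.0670,0.3536)
R[0][2] = -0.9330

-0.933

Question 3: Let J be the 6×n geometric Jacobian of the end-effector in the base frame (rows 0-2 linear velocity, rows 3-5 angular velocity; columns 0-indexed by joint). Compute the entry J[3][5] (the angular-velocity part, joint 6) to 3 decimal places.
axis z_5 = (0.3536,0.3536,0.8660); lever o_n−o_5 = (0.0000,0.0000,0.0000)
cross product → J_v[:, 5] = (0.0000,0.0000,0.0000)
J_ω[:, 5] = z_5
entry J[3][5] = 0.3536

0.354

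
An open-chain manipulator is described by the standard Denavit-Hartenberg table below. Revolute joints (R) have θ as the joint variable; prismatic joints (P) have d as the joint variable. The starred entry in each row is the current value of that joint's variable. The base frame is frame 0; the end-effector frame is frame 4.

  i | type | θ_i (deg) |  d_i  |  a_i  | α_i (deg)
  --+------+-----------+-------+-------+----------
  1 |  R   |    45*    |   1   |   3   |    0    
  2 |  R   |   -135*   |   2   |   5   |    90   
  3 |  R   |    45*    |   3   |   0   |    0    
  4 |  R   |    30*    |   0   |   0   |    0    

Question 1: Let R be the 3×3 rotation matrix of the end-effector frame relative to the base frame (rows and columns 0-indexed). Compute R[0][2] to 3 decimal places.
End-effector z-axis (col 2 of R) = (-1.0000,0.0000,0.0000)
R[0][2] = -1.0000

-1.000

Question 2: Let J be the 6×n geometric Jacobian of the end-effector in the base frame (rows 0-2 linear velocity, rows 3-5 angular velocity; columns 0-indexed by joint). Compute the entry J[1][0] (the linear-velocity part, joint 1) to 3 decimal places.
axis z_0 = ẑ; lever o_n−o_0 = (-0.8787,-2.8787,3.0000)
cross product → J_v[:, 0] = (2.8787,-0.8787,0.0000)
J_ω[:, 0] = z_0
entry J[1][0] = -0.8787

-0.879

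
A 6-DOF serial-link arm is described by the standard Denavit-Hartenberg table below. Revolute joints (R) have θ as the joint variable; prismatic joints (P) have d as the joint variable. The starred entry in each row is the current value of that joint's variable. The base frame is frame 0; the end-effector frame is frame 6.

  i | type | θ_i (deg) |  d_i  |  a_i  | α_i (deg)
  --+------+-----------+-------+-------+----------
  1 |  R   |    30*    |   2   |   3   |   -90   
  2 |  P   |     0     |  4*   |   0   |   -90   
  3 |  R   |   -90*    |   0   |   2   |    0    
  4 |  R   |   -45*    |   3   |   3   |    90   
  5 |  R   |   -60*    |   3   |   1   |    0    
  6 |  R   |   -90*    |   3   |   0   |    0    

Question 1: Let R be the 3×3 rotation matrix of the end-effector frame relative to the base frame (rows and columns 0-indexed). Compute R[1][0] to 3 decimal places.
End-effector x-axis (col 0 of R) = (0.8365,-0.2241,0.5000)
R[1][0] = -0.2241

-0.224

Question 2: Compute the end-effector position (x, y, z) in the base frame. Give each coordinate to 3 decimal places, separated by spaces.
-5.336 1.806 -0.134

after link 1: o_1 = (2.5981, 1.5000, 2.0000)
after link 2: o_2 = (0.5981, 4.9641, 2.0000)
after link 3: o_3 = (-0.4019, 6.6962, 2.0000)
after link 4: o_4 = (-3.2997, 7.4726, -1.0000)
after link 5: o_5 = (-4.5591, 4.7042, -0.1340)
after link 6: o_6 = (-5.3356, 1.8065, -0.1340)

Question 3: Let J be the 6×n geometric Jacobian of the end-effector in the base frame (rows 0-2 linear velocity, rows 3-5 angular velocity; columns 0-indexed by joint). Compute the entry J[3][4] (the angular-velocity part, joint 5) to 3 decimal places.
axis z_4 = (-0.2588,-0.9659,-0.0000); lever o_n−o_4 = (-2.0359,-5.6661,0.8660)
cross product → J_v[:, 4] = (-0.8365,0.2241,-0.5000)
J_ω[:, 4] = z_4
entry J[3][4] = -0.2588

-0.259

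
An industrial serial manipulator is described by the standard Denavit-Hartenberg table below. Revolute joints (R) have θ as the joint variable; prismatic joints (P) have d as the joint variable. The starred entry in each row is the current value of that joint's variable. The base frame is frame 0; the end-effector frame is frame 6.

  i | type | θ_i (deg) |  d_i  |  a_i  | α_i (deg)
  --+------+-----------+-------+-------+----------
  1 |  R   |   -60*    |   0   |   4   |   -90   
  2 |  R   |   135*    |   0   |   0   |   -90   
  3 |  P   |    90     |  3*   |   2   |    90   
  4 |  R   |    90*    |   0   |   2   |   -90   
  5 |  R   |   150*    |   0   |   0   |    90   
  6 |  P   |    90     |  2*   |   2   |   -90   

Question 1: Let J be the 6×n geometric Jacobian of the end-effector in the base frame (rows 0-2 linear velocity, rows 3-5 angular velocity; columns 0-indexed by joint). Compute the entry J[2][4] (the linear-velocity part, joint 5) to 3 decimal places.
-0.518

axis z_4 = (0.8660,0.5000,0.0000); lever o_n−o_4 = (1.9909,0.5517,1.9319)
cross product → J_v[:, 4] = (0.9659,-1.6730,-0.5176)
J_ω[:, 4] = z_4
entry J[2][4] = -0.5176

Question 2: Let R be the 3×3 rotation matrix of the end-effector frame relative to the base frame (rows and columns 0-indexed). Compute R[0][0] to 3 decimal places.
End-effector x-axis (col 0 of R) = (0.8660,0.5000,-0.0000)
R[0][0] = 0.8660

0.866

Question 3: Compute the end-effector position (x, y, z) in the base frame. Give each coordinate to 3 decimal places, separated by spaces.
after link 1: o_1 = (2.0000, -3.4641, 0.0000)
after link 2: o_2 = (2.0000, -3.4641, 0.0000)
after link 3: o_3 = (-0.7927, -2.6270, 2.1213)
after link 4: o_4 = (-1.4998, -1.4022, 3.5355)
after link 5: o_5 = (-1.4998, -1.4022, 3.5355)
after link 6: o_6 = (0.4911, -0.8505, 5.4674)

0.491 -0.851 5.467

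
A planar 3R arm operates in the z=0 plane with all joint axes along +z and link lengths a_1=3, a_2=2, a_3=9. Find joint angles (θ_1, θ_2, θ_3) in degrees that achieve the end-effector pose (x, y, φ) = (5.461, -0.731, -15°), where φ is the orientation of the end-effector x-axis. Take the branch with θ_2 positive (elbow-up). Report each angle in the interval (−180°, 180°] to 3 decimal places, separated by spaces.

120.002 89.987 135.011

wrist centre = target − a_3·(cos φ, sin φ) = (-3.2323, 1.5984)
cos θ_2 = (13.0028−3²−2²)/(2·3·2) = 0.0002; θ_2 = 89.9868° (elbow-up)
β = atan2(1.5984,-3.2323) = 153.6878°; ψ = atan2(2.0000,3.0005) = 33.6860°
θ_1 = β − ψ = 120.0018°
θ_3 = φ − θ_1 − θ_2 = 135.0114° (wrapped to (-180°,180°])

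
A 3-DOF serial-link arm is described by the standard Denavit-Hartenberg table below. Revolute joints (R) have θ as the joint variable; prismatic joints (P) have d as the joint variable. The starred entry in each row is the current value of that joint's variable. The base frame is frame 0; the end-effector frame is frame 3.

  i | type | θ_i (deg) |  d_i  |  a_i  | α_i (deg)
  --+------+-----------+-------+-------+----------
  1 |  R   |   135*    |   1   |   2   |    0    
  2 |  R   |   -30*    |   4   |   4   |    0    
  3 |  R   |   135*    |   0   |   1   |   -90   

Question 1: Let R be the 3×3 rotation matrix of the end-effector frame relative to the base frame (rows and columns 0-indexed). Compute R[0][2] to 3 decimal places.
End-effector z-axis (col 2 of R) = (0.8660,-0.5000,0.0000)
R[0][2] = 0.8660

0.866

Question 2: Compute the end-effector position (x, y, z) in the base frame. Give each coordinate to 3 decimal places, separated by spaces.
-2.949 4.412 5.000

after link 1: o_1 = (-1.4142, 1.4142, 1.0000)
after link 2: o_2 = (-2.4495, 5.2779, 5.0000)
after link 3: o_3 = (-2.9495, 4.4119, 5.0000)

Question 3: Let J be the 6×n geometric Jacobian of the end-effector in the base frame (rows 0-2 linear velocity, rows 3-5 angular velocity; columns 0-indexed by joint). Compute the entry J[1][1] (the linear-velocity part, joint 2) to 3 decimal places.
axis z_1 = (0.0000,0.0000,1.0000); lever o_n−o_1 = (-1.5353,2.9977,4.0000)
cross product → J_v[:, 1] = (-2.9977,-1.5353,0.0000)
J_ω[:, 1] = z_1
entry J[1][1] = -1.5353

-1.535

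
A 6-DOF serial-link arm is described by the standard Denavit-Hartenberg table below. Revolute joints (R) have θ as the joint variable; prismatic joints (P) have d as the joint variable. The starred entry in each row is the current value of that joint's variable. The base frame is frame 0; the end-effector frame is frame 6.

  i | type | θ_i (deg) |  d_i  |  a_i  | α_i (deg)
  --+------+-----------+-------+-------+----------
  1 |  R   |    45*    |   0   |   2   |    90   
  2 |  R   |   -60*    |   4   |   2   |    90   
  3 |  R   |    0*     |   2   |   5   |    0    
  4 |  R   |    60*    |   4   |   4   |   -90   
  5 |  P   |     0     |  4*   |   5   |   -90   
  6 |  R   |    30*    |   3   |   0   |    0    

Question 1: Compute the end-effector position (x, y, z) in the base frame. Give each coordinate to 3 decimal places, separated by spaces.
12.172 -7.336 -8.459

after link 1: o_1 = (1.4142, 1.4142, 0.0000)
after link 2: o_2 = (4.9497, -0.7071, -1.7321)
after link 3: o_3 = (5.4928, -0.1641, -7.0622)
after link 4: o_4 = (6.1999, -4.3560, -10.7942)
after link 5: o_5 = (10.3351, -9.1729, -9.9593)
after link 6: o_6 = (12.1722, -7.3358, -8.4593)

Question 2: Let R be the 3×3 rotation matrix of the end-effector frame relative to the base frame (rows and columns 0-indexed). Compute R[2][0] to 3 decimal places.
End-effector x-axis (col 0 of R) = (0.6597,-0.0474,-0.7500)
R[2][0] = -0.7500

-0.750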